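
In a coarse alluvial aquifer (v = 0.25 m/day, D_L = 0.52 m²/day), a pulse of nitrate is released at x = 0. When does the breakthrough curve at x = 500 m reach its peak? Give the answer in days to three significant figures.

1990 days

For the 1D instantaneous-source solution, setting ∂C/∂t = 0 at fixed x gives v²t² + 2Dt − x² = 0, so t = (√(D² + v²x²) − D)/v².
√(D² + v²x²) = √(0.52² + 0.25² × 500²) = 125.0; v² = 0.0625.
t = (125.0 − 0.52)/0.0625 = 1990 days (vs. the pure-advection estimate x/v = 2000 d).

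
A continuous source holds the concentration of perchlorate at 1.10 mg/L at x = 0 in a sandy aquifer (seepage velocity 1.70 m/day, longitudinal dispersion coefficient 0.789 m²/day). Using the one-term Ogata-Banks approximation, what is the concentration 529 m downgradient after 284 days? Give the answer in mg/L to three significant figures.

For a continuous step input, C/C₀ ≈ ½·erfc((x−vt)/(2√(Dt))).
vt = 1.70 × 284 = 482.8 m and 2√(Dt) = 2√(0.789 × 284) = 29.94 m.
Argument (x−vt)/(2√(Dt)) = (529 − 482.8)/29.94 = 1.543; ½·erfc(1.543) = 0.01455.
C = 1.10 × 0.01455 = 0.0160 mg/L.

0.0160 mg/L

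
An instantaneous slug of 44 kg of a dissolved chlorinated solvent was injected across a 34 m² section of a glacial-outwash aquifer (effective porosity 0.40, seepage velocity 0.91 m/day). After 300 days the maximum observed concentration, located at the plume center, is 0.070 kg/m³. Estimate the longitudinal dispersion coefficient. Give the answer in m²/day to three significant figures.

At the plume center C_max = M/(n_e·A·√(4πDt)), so D = M²/(4πt·(n_e·A·C_max)²).
n_e·A·C_max = 0.40 × 34 × 0.070 = 0.9520 kg/m.
D = 44²/(4π × 300 × 0.9520²) = 0.567 m²/day.

0.567 m²/day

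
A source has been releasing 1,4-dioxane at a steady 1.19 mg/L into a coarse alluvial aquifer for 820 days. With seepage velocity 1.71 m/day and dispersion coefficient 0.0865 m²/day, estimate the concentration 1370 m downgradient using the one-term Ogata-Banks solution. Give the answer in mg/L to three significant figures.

For a continuous step input, C/C₀ ≈ ½·erfc((x−vt)/(2√(Dt))).
vt = 1.71 × 820 = 1402.2 m and 2√(Dt) = 2√(0.0865 × 820) = 16.84 m.
Argument (x−vt)/(2√(Dt)) = (1370 − 1402.2)/16.84 = -1.912; ½·erfc(-1.912) = 0.9966.
C = 1.19 × 0.9966 = 1.19 mg/L.

1.19 mg/L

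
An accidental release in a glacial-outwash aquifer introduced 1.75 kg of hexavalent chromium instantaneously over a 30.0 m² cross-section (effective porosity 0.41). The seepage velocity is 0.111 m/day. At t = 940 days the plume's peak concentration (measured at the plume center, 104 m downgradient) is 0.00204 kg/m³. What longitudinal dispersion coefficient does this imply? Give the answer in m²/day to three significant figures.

0.412 m²/day

At the plume center C_max = M/(n_e·A·√(4πDt)), so D = M²/(4πt·(n_e·A·C_max)²).
n_e·A·C_max = 0.41 × 30.0 × 0.00204 = 0.02509 kg/m.
D = 1.75²/(4π × 940 × 0.02509²) = 0.412 m²/day.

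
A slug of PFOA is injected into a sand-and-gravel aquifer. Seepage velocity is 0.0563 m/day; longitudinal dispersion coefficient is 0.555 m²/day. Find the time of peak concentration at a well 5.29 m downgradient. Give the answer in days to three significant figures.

23.6 days

For the 1D instantaneous-source solution, setting ∂C/∂t = 0 at fixed x gives v²t² + 2Dt − x² = 0, so t = (√(D² + v²x²) − D)/v².
√(D² + v²x²) = √(0.555² + 0.0563² × 5.29²) = 0.6299; v² = 0.00316969.
t = (0.6299 − 0.555)/0.00316969 = 23.6 days (vs. the pure-advection estimate x/v = 94.0 d).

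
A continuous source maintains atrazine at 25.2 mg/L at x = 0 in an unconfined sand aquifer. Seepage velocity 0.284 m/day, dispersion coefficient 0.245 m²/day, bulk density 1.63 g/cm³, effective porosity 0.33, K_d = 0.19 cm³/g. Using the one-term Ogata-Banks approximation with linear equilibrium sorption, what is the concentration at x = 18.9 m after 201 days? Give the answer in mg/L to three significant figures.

23.4 mg/L

Retardation factor R = 1 + ρ_b·K_d/n = 1 + 1.63 × 0.19/0.33 = 1.938.
Sorption retards both mechanisms: v_R = v/R = 0.1465 m/day, D_R = D/R = 0.1264 m²/day.
v_R·t = 0.1465 × 201 = 29.4465 m; 2√(D_R t) = 10.08 m; argument = (18.9 − 29.4465)/10.08 = -1.046.
C = C₀ × ½·erfc(-1.046) = 25.2 × 0.9305 = 23.4 mg/L.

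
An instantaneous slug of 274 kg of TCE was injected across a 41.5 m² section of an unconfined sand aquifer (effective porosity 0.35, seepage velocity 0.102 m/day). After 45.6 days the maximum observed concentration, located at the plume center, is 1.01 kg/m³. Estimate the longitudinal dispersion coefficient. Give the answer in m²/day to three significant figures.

At the plume center C_max = M/(n_e·A·√(4πDt)), so D = M²/(4πt·(n_e·A·C_max)²).
n_e·A·C_max = 0.35 × 41.5 × 1.01 = 14.67 kg/m.
D = 274²/(4π × 45.6 × 14.67²) = 0.609 m²/day.

0.609 m²/day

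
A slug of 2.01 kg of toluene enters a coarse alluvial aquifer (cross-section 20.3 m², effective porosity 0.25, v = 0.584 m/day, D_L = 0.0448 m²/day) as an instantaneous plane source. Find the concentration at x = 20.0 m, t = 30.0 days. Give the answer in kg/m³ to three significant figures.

For an instantaneous plane source, C(x,t) = M/(n_e·A·√(4πDt)) · exp(−(x−vt)²/(4Dt)), with n_e·A the pore (flow) area.
Plume center vt = 0.584 × 30.0 = 17.52 m, so the well at 20.0 m is 2.48 m downgradient of the peak.
√(4πDt) = 4.110 m, giving peak height M/(n_e·A·√(4πDt)) = 2.01/(0.25 × 20.3 × 4.110) = 0.09636 kg/m³.
(x−vt)²/(4Dt) = (2.48)²/(4 × 0.0448 × 30.0) = 1.144; exp(−1.144) = 0.3185.
C = 0.09636 × 0.3185 = 0.0307 kg/m³.

0.0307 kg/m³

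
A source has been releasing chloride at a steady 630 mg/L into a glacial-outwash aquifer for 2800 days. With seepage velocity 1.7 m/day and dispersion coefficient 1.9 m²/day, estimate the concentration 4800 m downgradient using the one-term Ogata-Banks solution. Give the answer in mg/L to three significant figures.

220 mg/L

For a continuous step input, C/C₀ ≈ ½·erfc((x−vt)/(2√(Dt))).
vt = 1.7 × 2800 = 4760 m and 2√(Dt) = 2√(1.9 × 2800) = 145.9 m.
Argument (x−vt)/(2√(Dt)) = (4800 − 4760)/145.9 = 0.2742; ½·erfc(0.2742) = 0.3491.
C = 630 × 0.3491 = 220 mg/L.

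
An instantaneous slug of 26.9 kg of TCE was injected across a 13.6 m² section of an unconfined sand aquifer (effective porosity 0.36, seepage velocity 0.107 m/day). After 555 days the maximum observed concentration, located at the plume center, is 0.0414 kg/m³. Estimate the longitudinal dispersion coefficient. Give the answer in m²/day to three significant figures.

2.53 m²/day

At the plume center C_max = M/(n_e·A·√(4πDt)), so D = M²/(4πt·(n_e·A·C_max)²).
n_e·A·C_max = 0.36 × 13.6 × 0.0414 = 0.2027 kg/m.
D = 26.9²/(4π × 555 × 0.2027²) = 2.53 m²/day.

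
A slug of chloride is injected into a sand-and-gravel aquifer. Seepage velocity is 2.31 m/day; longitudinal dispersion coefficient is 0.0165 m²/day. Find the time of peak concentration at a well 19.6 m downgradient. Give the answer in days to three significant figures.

8.48 days

For the 1D instantaneous-source solution, setting ∂C/∂t = 0 at fixed x gives v²t² + 2Dt − x² = 0, so t = (√(D² + v²x²) − D)/v².
√(D² + v²x²) = √(0.0165² + 2.31² × 19.6²) = 45.28; v² = 5.3361.
t = (45.28 − 0.0165)/5.3361 = 8.48 days (vs. the pure-advection estimate x/v = 8.48 d).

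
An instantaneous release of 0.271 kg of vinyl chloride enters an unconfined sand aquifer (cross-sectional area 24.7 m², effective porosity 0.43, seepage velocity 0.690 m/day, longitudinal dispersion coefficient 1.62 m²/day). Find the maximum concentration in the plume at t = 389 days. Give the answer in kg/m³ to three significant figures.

The peak of an instantaneous 1D plume sits at x = vt; there the Gaussian factor is 1 and C_max = M/(n_e·A·√(4πDt)), where n_e·A is the pore area the mass is dissolved in.
√(4πDt) = √(4π × 1.62 × 389) = 88.99 m, so C_max = 0.271/(0.43 × 24.7 × 88.99) = 0.000287 kg/m³.

0.000287 kg/m³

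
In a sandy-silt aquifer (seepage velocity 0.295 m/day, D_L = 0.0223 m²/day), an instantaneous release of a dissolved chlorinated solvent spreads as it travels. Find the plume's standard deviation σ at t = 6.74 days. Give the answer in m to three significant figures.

0.548 m

Dispersive spreading gives a Gaussian with σ² = 2Dt; advection only shifts the center.
σ = √(2 × 0.0223 × 6.74) = 0.548 m.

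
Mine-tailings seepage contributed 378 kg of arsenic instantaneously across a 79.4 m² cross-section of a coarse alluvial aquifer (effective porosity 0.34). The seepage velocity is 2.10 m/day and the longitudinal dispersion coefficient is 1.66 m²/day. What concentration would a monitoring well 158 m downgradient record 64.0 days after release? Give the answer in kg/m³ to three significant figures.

0.103 kg/m³

For an instantaneous plane source, C(x,t) = M/(n_e·A·√(4πDt)) · exp(−(x−vt)²/(4Dt)), with n_e·A the pore (flow) area.
Plume center vt = 2.10 × 64.0 = 134.4 m, so the well at 158 m is 23.6 m downgradient of the peak.
√(4πDt) = 36.54 m, giving peak height M/(n_e·A·√(4πDt)) = 378/(0.34 × 79.4 × 36.54) = 0.3832 kg/m³.
(x−vt)²/(4Dt) = (23.6)²/(4 × 1.66 × 64.0) = 1.311; exp(−1.311) = 0.2696.
C = 0.3832 × 0.2696 = 0.103 kg/m³.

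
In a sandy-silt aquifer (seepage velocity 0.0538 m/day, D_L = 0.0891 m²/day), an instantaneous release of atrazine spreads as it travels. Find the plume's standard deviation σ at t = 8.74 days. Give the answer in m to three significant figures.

Dispersive spreading gives a Gaussian with σ² = 2Dt; advection only shifts the center.
σ = √(2 × 0.0891 × 8.74) = 1.25 m.

1.25 m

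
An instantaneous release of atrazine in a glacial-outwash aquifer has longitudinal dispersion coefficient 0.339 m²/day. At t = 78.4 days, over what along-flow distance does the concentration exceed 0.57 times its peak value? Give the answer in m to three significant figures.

The plume is Gaussian with σ = √(2Dt) = √(2 × 0.339 × 78.4) = 7.291 m.
C/C_peak = exp(−Δx²/(2σ²)) = 0.57 ⇒ Δx = σ·√(−2 ln 0.57) = 7.291 × 1.060 = 7.728 m.
Width = 2Δx = 15.5 m.

15.5 m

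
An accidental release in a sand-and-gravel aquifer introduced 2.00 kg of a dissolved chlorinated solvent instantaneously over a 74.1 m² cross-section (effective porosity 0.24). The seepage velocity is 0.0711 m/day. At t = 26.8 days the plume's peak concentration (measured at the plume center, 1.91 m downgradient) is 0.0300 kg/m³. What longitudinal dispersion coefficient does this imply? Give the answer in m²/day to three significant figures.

0.0417 m²/day

At the plume center C_max = M/(n_e·A·√(4πDt)), so D = M²/(4πt·(n_e·A·C_max)²).
n_e·A·C_max = 0.24 × 74.1 × 0.0300 = 0.5335 kg/m.
D = 2.00²/(4π × 26.8 × 0.5335²) = 0.0417 m²/day.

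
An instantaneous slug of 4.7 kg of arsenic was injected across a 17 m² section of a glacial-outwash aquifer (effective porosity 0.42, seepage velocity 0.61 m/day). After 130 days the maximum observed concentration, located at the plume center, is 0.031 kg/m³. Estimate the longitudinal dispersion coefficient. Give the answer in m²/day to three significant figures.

0.276 m²/day

At the plume center C_max = M/(n_e·A·√(4πDt)), so D = M²/(4πt·(n_e·A·C_max)²).
n_e·A·C_max = 0.42 × 17 × 0.031 = 0.2213 kg/m.
D = 4.7²/(4π × 130 × 0.2213²) = 0.276 m²/day.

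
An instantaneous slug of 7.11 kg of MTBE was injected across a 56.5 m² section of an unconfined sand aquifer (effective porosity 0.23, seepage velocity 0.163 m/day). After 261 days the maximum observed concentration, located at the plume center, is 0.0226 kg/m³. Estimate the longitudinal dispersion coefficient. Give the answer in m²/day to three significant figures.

At the plume center C_max = M/(n_e·A·√(4πDt)), so D = M²/(4πt·(n_e·A·C_max)²).
n_e·A·C_max = 0.23 × 56.5 × 0.0226 = 0.2937 kg/m.
D = 7.11²/(4π × 261 × 0.2937²) = 0.179 m²/day.

0.179 m²/day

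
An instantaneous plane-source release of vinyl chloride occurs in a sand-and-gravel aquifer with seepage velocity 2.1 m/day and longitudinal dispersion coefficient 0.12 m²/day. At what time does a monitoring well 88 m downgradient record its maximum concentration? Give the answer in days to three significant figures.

41.9 days

For the 1D instantaneous-source solution, setting ∂C/∂t = 0 at fixed x gives v²t² + 2Dt − x² = 0, so t = (√(D² + v²x²) − D)/v².
√(D² + v²x²) = √(0.12² + 2.1² × 88²) = 184.8; v² = 4.41.
t = (184.8 − 0.12)/4.41 = 41.9 days (vs. the pure-advection estimate x/v = 41.9 d).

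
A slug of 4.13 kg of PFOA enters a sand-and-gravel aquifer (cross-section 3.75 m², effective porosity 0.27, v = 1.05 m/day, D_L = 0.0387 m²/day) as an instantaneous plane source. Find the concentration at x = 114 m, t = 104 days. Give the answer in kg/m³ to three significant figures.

0.137 kg/m³

For an instantaneous plane source, C(x,t) = M/(n_e·A·√(4πDt)) · exp(−(x−vt)²/(4Dt)), with n_e·A the pore (flow) area.
Plume center vt = 1.05 × 104 = 109.2 m, so the well at 114 m is 4.8 m downgradient of the peak.
√(4πDt) = 7.112 m, giving peak height M/(n_e·A·√(4πDt)) = 4.13/(0.27 × 3.75 × 7.112) = 0.5735 kg/m³.
(x−vt)²/(4Dt) = (4.8)²/(4 × 0.0387 × 104) = 1.431; exp(−1.431) = 0.2391.
C = 0.5735 × 0.2391 = 0.137 kg/m³.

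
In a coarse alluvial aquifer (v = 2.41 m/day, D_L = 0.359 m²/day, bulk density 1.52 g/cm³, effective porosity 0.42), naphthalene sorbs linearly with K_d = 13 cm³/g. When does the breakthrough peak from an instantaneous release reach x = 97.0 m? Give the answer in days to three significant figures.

1930 days

Retardation factor R = 1 + ρ_b·K_d/n = 1 + 1.52 × 13/0.42 = 48.05.
Sorption retards both mechanisms: v_R = v/R = 0.05016 m/day, D_R = D/R = 0.007471 m²/day.
Peak time from v_R²t² + 2D_R t − x² = 0: t = (√(D_R² + v_R²x²) − D_R)/v_R².
√(D_R² + v_R²x²) = √(0.007471² + 0.05016² × 97.0²) = 4.866; v_R² = 0.002516.
t = (4.866 − 0.007471)/0.002516 = 1930 days.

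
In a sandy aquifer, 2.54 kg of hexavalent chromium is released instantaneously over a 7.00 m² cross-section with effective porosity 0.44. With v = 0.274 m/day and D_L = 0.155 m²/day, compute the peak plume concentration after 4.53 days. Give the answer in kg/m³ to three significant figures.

0.278 kg/m³

The peak of an instantaneous 1D plume sits at x = vt; there the Gaussian factor is 1 and C_max = M/(n_e·A·√(4πDt)), where n_e·A is the pore area the mass is dissolved in.
√(4πDt) = √(4π × 0.155 × 4.53) = 2.970 m, so C_max = 2.54/(0.44 × 7.00 × 2.970) = 0.278 kg/m³.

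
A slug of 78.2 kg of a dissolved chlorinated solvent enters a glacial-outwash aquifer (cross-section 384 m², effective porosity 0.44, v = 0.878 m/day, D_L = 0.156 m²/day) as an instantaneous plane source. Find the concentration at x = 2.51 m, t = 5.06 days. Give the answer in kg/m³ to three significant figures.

For an instantaneous plane source, C(x,t) = M/(n_e·A·√(4πDt)) · exp(−(x−vt)²/(4Dt)), with n_e·A the pore (flow) area.
Plume center vt = 0.878 × 5.06 = 4.44268 m, so the well at 2.51 m is 1.93268 m upgradient of the peak.
√(4πDt) = 3.150 m, giving peak height M/(n_e·A·√(4πDt)) = 78.2/(0.44 × 384 × 3.150) = 0.1469 kg/m³.
(x−vt)²/(4Dt) = (-1.93268)²/(4 × 0.156 × 5.06) = 1.183; exp(−1.183) = 0.3064.
C = 0.1469 × 0.3064 = 0.0450 kg/m³.

0.0450 kg/m³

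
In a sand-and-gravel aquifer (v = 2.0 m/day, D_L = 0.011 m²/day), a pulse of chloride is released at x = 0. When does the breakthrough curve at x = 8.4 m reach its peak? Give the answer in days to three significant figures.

For the 1D instantaneous-source solution, setting ∂C/∂t = 0 at fixed x gives v²t² + 2Dt − x² = 0, so t = (√(D² + v²x²) − D)/v².
√(D² + v²x²) = √(0.011² + 2.0² × 8.4²) = 16.80; v² = 4.
t = (16.80 − 0.011)/4 = 4.20 days (vs. the pure-advection estimate x/v = 4.20 d).

4.20 days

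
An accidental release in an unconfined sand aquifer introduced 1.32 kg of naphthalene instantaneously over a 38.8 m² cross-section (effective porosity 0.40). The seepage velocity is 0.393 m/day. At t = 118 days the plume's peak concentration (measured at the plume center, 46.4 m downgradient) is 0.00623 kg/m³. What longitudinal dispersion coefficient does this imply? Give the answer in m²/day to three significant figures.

At the plume center C_max = M/(n_e·A·√(4πDt)), so D = M²/(4πt·(n_e·A·C_max)²).
n_e·A·C_max = 0.40 × 38.8 × 0.00623 = 0.09669 kg/m.
D = 1.32²/(4π × 118 × 0.09669²) = 0.126 m²/day.

0.126 m²/day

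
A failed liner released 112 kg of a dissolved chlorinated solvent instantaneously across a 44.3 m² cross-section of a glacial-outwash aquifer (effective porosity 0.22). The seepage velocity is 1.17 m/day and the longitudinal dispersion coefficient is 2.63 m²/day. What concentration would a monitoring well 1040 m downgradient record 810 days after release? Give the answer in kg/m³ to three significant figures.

For an instantaneous plane source, C(x,t) = M/(n_e·A·√(4πDt)) · exp(−(x−vt)²/(4Dt)), with n_e·A the pore (flow) area.
Plume center vt = 1.17 × 810 = 947.7 m, so the well at 1040 m is 92.3 m downgradient of the peak.
√(4πDt) = 163.6 m, giving peak height M/(n_e·A·√(4πDt)) = 112/(0.22 × 44.3 × 163.6) = 0.07024 kg/m³.
(x−vt)²/(4Dt) = (92.3)²/(4 × 2.63 × 810) = 0.9998; exp(−0.9998) = 0.3680.
C = 0.07024 × 0.3680 = 0.0258 kg/m³.

0.0258 kg/m³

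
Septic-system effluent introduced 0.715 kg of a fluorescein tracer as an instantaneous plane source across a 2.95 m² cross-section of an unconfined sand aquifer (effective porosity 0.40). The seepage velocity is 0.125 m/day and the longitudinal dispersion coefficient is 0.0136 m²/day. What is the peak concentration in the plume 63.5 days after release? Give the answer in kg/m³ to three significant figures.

The peak of an instantaneous 1D plume sits at x = vt; there the Gaussian factor is 1 and C_max = M/(n_e·A·√(4πDt)), where n_e·A is the pore area the mass is dissolved in.
√(4πDt) = √(4π × 0.0136 × 63.5) = 3.294 m, so C_max = 0.715/(0.40 × 2.95 × 3.294) = 0.184 kg/m³.

0.184 kg/m³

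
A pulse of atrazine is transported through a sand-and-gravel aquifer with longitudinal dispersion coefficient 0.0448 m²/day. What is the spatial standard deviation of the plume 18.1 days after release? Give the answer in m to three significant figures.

Dispersive spreading gives a Gaussian with σ² = 2Dt; advection only shifts the center.
σ = √(2 × 0.0448 × 18.1) = 1.27 m.

1.27 m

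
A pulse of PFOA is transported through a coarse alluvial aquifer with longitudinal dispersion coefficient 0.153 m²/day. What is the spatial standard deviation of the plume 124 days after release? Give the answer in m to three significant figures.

Dispersive spreading gives a Gaussian with σ² = 2Dt; advection only shifts the center.
σ = √(2 × 0.153 × 124) = 6.16 m.

6.16 m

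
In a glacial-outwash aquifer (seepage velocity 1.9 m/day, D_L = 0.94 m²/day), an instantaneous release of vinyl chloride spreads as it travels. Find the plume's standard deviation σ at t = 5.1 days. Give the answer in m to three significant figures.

3.10 m

Dispersive spreading gives a Gaussian with σ² = 2Dt; advection only shifts the center.
σ = √(2 × 0.94 × 5.1) = 3.10 m.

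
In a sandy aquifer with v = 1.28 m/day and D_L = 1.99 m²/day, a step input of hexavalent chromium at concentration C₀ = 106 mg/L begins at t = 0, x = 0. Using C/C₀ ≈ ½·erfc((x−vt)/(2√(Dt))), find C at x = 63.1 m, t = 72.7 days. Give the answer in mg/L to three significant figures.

For a continuous step input, C/C₀ ≈ ½·erfc((x−vt)/(2√(Dt))).
vt = 1.28 × 72.7 = 93.056 m and 2√(Dt) = 2√(1.99 × 72.7) = 24.06 m.
Argument (x−vt)/(2√(Dt)) = (63.1 − 93.056)/24.06 = -1.245; ½·erfc(-1.245) = 0.9609.
C = 106 × 0.9609 = 102 mg/L.

102 mg/L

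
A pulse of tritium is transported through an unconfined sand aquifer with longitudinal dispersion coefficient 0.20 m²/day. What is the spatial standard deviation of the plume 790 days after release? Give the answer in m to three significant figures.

Dispersive spreading gives a Gaussian with σ² = 2Dt; advection only shifts the center.
σ = √(2 × 0.20 × 790) = 17.8 m.

17.8 m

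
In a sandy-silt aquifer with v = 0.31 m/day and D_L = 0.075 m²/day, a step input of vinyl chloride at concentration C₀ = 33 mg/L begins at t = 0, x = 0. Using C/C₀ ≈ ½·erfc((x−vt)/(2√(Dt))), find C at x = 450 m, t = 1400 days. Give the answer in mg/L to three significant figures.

For a continuous step input, C/C₀ ≈ ½·erfc((x−vt)/(2√(Dt))).
vt = 0.31 × 1400 = 434 m and 2√(Dt) = 2√(0.075 × 1400) = 20.49 m.
Argument (x−vt)/(2√(Dt)) = (450 − 434)/20.49 = 0.7809; ½·erfc(0.7809) = 0.1347.
C = 33 × 0.1347 = 4.45 mg/L.

4.45 mg/L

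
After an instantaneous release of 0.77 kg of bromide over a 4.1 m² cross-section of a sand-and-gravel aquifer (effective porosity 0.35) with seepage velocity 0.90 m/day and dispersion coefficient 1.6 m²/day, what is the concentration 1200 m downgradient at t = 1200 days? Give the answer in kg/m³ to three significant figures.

0.000530 kg/m³

For an instantaneous plane source, C(x,t) = M/(n_e·A·√(4πDt)) · exp(−(x−vt)²/(4Dt)), with n_e·A the pore (flow) area.
Plume center vt = 0.90 × 1200 = 1080 m, so the well at 1200 m is 120 m downgradient of the peak.
√(4πDt) = 155.3 m, giving peak height M/(n_e·A·√(4πDt)) = 0.77/(0.35 × 4.1 × 155.3) = 0.003455 kg/m³.
(x−vt)²/(4Dt) = (120)²/(4 × 1.6 × 1200) = 1.875; exp(−1.875) = 0.1534.
C = 0.003455 × 0.1534 = 0.000530 kg/m³.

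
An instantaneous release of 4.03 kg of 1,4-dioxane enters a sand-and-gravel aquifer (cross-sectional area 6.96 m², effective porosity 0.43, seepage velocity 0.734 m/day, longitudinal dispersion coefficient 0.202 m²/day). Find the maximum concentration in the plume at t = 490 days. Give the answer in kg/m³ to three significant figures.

The peak of an instantaneous 1D plume sits at x = vt; there the Gaussian factor is 1 and C_max = M/(n_e·A·√(4πDt)), where n_e·A is the pore area the mass is dissolved in.
√(4πDt) = √(4π × 0.202 × 490) = 35.27 m, so C_max = 4.03/(0.43 × 6.96 × 35.27) = 0.0382 kg/m³.

0.0382 kg/m³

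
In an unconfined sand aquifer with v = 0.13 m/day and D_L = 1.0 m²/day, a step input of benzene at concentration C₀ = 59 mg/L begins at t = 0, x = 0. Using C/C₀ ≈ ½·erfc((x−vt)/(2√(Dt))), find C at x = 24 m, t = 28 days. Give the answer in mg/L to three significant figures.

For a continuous step input, C/C₀ ≈ ½·erfc((x−vt)/(2√(Dt))).
vt = 0.13 × 28 = 3.64 m and 2√(Dt) = 2√(1.0 × 28) = 10.58 m.
Argument (x−vt)/(2√(Dt)) = (24 − 3.64)/10.58 = 1.924; ½·erfc(1.924) = 0.003255.
C = 59 × 0.003255 = 0.192 mg/L.

0.192 mg/L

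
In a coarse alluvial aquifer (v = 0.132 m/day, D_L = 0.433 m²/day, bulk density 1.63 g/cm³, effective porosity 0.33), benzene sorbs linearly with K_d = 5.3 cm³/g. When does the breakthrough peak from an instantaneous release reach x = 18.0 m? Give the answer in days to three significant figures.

3090 days

Retardation factor R = 1 + ρ_b·K_d/n = 1 + 1.63 × 5.3/0.33 = 27.18.
Sorption retards both mechanisms: v_R = v/R = 0.004857 m/day, D_R = D/R = 0.01593 m²/day.
Peak time from v_R²t² + 2D_R t − x² = 0: t = (√(D_R² + v_R²x²) − D_R)/v_R².
√(D_R² + v_R²x²) = √(0.01593² + 0.004857² × 18.0²) = 0.08887; v_R² = 2.359e-05.
t = (0.08887 − 0.01593)/2.359e-05 = 3090 days.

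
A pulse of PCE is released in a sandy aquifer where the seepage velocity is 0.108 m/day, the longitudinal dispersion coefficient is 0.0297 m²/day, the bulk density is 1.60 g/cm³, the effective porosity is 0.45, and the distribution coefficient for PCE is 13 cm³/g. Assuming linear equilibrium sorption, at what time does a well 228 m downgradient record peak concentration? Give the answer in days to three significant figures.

99600 days

Retardation factor R = 1 + ρ_b·K_d/n = 1 + 1.60 × 13/0.45 = 47.22.
Sorption retards both mechanisms: v_R = v/R = 0.002287 m/day, D_R = D/R = 0.0006290 m²/day.
Peak time from v_R²t² + 2D_R t − x² = 0: t = (√(D_R² + v_R²x²) − D_R)/v_R².
√(D_R² + v_R²x²) = √(0.0006290² + 0.002287² × 228²) = 0.5214; v_R² = 5.230e-06.
t = (0.5214 − 0.0006290)/5.230e-06 = 99600 days.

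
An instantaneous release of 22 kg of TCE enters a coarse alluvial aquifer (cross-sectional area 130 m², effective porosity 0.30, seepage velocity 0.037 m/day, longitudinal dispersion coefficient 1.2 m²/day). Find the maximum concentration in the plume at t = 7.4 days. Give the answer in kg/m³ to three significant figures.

0.0534 kg/m³

The peak of an instantaneous 1D plume sits at x = vt; there the Gaussian factor is 1 and C_max = M/(n_e·A·√(4πDt)), where n_e·A is the pore area the mass is dissolved in.
√(4πDt) = √(4π × 1.2 × 7.4) = 10.56 m, so C_max = 22/(0.30 × 130 × 10.56) = 0.0534 kg/m³.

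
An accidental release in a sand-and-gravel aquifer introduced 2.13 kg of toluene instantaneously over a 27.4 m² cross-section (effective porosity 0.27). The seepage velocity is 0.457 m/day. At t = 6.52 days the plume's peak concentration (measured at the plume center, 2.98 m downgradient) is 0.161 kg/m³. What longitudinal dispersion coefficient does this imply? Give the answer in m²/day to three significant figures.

0.0390 m²/day

At the plume center C_max = M/(n_e·A·√(4πDt)), so D = M²/(4πt·(n_e·A·C_max)²).
n_e·A·C_max = 0.27 × 27.4 × 0.161 = 1.191 kg/m.
D = 2.13²/(4π × 6.52 × 1.191²) = 0.0390 m²/day.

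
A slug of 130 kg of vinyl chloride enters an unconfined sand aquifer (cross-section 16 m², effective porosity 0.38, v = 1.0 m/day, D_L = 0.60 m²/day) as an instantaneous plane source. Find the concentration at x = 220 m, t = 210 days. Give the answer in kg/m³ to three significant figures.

0.441 kg/m³

For an instantaneous plane source, C(x,t) = M/(n_e·A·√(4πDt)) · exp(−(x−vt)²/(4Dt)), with n_e·A the pore (flow) area.
Plume center vt = 1.0 × 210 = 210 m, so the well at 220 m is 10 m downgradient of the peak.
√(4πDt) = 39.79 m, giving peak height M/(n_e·A·√(4πDt)) = 130/(0.38 × 16 × 39.79) = 0.5374 kg/m³.
(x−vt)²/(4Dt) = (10)²/(4 × 0.60 × 210) = 0.1984; exp(−0.1984) = 0.8200.
C = 0.5374 × 0.8200 = 0.441 kg/m³.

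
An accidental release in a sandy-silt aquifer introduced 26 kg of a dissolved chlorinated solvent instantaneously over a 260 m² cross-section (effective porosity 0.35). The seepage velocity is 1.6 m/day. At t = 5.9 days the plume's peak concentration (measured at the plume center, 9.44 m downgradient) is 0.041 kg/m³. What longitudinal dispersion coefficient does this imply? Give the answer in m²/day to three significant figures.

At the plume center C_max = M/(n_e·A·√(4πDt)), so D = M²/(4πt·(n_e·A·C_max)²).
n_e·A·C_max = 0.35 × 260 × 0.041 = 3.731 kg/m.
D = 26²/(4π × 5.9 × 3.731²) = 0.655 m²/day.

0.655 m²/day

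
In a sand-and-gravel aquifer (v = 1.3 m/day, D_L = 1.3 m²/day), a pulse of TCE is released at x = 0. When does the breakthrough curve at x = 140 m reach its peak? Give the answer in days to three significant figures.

For the 1D instantaneous-source solution, setting ∂C/∂t = 0 at fixed x gives v²t² + 2Dt − x² = 0, so t = (√(D² + v²x²) − D)/v².
√(D² + v²x²) = √(1.3² + 1.3² × 140²) = 182.0; v² = 1.69.
t = (182.0 − 1.3)/1.69 = 107 days (vs. the pure-advection estimate x/v = 108 d).

107 days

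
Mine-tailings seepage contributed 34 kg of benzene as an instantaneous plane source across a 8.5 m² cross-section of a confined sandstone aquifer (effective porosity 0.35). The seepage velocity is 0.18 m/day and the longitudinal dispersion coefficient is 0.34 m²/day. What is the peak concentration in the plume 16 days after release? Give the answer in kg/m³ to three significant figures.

1.38 kg/m³

The peak of an instantaneous 1D plume sits at x = vt; there the Gaussian factor is 1 and C_max = M/(n_e·A·√(4πDt)), where n_e·A is the pore area the mass is dissolved in.
√(4πDt) = √(4π × 0.34 × 16) = 8.268 m, so C_max = 34/(0.35 × 8.5 × 8.268) = 1.38 kg/m³.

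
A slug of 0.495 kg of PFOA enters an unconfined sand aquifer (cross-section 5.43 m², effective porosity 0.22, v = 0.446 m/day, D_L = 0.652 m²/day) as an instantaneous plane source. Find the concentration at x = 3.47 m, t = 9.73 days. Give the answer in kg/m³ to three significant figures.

For an instantaneous plane source, C(x,t) = M/(n_e·A·√(4πDt)) · exp(−(x−vt)²/(4Dt)), with n_e·A the pore (flow) area.
Plume center vt = 0.446 × 9.73 = 4.33958 m, so the well at 3.47 m is 0.86958 m upgradient of the peak.
√(4πDt) = 8.929 m, giving peak height M/(n_e·A·√(4πDt)) = 0.495/(0.22 × 5.43 × 8.929) = 0.04641 kg/m³.
(x−vt)²/(4Dt) = (-0.86958)²/(4 × 0.652 × 9.73) = 0.02980; exp(−0.02980) = 0.9706.
C = 0.04641 × 0.9706 = 0.0450 kg/m³.

0.0450 kg/m³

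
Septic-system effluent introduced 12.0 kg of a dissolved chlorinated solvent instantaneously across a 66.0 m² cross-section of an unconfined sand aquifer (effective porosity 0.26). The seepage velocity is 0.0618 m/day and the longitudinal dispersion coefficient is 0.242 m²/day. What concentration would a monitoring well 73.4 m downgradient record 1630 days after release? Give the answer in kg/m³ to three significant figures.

0.00619 kg/m³

For an instantaneous plane source, C(x,t) = M/(n_e·A·√(4πDt)) · exp(−(x−vt)²/(4Dt)), with n_e·A the pore (flow) area.
Plume center vt = 0.0618 × 1630 = 100.734 m, so the well at 73.4 m is 27.334 m upgradient of the peak.
√(4πDt) = 70.41 m, giving peak height M/(n_e·A·√(4πDt)) = 12.0/(0.26 × 66.0 × 70.41) = 0.009932 kg/m³.
(x−vt)²/(4Dt) = (-27.334)²/(4 × 0.242 × 1630) = 0.4735; exp(−0.4735) = 0.6228.
C = 0.009932 × 0.6228 = 0.00619 kg/m³.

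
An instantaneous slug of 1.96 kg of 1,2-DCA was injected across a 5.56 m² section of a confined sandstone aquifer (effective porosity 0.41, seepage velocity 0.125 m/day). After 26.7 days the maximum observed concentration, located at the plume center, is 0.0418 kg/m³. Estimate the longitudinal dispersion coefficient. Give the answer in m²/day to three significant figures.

1.26 m²/day

At the plume center C_max = M/(n_e·A·√(4πDt)), so D = M²/(4πt·(n_e·A·C_max)²).
n_e·A·C_max = 0.41 × 5.56 × 0.0418 = 0.09529 kg/m.
D = 1.96²/(4π × 26.7 × 0.09529²) = 1.26 m²/day.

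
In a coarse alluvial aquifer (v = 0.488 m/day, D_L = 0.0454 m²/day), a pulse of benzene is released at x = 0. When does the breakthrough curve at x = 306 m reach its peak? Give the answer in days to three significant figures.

For the 1D instantaneous-source solution, setting ∂C/∂t = 0 at fixed x gives v²t² + 2Dt − x² = 0, so t = (√(D² + v²x²) − D)/v².
√(D² + v²x²) = √(0.0454² + 0.488² × 306²) = 149.3; v² = 0.238144.
t = (149.3 − 0.0454)/0.238144 = 627 days (vs. the pure-advection estimate x/v = 627 d).

627 days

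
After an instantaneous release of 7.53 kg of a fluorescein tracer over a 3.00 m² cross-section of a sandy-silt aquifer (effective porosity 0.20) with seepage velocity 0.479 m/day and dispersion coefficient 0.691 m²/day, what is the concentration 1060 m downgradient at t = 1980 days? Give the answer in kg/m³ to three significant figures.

0.00984 kg/m³

For an instantaneous plane source, C(x,t) = M/(n_e·A·√(4πDt)) · exp(−(x−vt)²/(4Dt)), with n_e·A the pore (flow) area.
Plume center vt = 0.479 × 1980 = 948.42 m, so the well at 1060 m is 111.58 m downgradient of the peak.
√(4πDt) = 131.1 m, giving peak height M/(n_e·A·√(4πDt)) = 7.53/(0.20 × 3.00 × 131.1) = 0.09573 kg/m³.
(x−vt)²/(4Dt) = (111.58)²/(4 × 0.691 × 1980) = 2.275; exp(−2.275) = 0.1028.
C = 0.09573 × 0.1028 = 0.00984 kg/m³.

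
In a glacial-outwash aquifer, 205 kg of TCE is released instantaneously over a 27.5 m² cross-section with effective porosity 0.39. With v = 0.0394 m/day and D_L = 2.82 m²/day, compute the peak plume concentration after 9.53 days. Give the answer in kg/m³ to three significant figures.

The peak of an instantaneous 1D plume sits at x = vt; there the Gaussian factor is 1 and C_max = M/(n_e·A·√(4πDt)), where n_e·A is the pore area the mass is dissolved in.
√(4πDt) = √(4π × 2.82 × 9.53) = 18.38 m, so C_max = 205/(0.39 × 27.5 × 18.38) = 1.04 kg/m³.

1.04 kg/m³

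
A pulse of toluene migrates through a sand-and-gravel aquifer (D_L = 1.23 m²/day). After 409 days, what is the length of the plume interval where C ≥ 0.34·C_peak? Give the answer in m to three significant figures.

The plume is Gaussian with σ = √(2Dt) = √(2 × 1.23 × 409) = 31.72 m.
C/C_peak = exp(−Δx²/(2σ²)) = 0.34 ⇒ Δx = σ·√(−2 ln 0.34) = 31.72 × 1.469 = 46.60 m.
Width = 2Δx = 93.2 m.

93.2 m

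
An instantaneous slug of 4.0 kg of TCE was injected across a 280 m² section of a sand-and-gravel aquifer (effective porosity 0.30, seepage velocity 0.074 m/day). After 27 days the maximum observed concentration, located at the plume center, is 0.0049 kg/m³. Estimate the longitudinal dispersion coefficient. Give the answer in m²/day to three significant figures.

At the plume center C_max = M/(n_e·A·√(4πDt)), so D = M²/(4πt·(n_e·A·C_max)²).
n_e·A·C_max = 0.30 × 280 × 0.0049 = 0.4116 kg/m.
D = 4.0²/(4π × 27 × 0.4116²) = 0.278 m²/day.

0.278 m²/day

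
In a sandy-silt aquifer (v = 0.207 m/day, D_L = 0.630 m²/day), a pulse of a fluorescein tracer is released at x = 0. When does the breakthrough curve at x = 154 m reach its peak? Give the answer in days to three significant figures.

729 days

For the 1D instantaneous-source solution, setting ∂C/∂t = 0 at fixed x gives v²t² + 2Dt − x² = 0, so t = (√(D² + v²x²) − D)/v².
√(D² + v²x²) = √(0.630² + 0.207² × 154²) = 31.88; v² = 0.042849.
t = (31.88 − 0.630)/0.042849 = 729 days (vs. the pure-advection estimate x/v = 744 d).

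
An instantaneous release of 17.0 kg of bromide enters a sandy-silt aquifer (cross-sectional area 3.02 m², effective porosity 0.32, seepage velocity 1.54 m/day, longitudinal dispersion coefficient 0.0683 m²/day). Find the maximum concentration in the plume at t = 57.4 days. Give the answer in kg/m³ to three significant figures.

The peak of an instantaneous 1D plume sits at x = vt; there the Gaussian factor is 1 and C_max = M/(n_e·A·√(4πDt)), where n_e·A is the pore area the mass is dissolved in.
√(4πDt) = √(4π × 0.0683 × 57.4) = 7.019 m, so C_max = 17.0/(0.32 × 3.02 × 7.019) = 2.51 kg/m³.

2.51 kg/m³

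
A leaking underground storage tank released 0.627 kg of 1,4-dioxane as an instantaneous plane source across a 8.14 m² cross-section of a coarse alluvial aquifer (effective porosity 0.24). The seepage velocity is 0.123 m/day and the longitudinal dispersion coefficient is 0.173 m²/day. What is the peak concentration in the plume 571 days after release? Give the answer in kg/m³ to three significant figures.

The peak of an instantaneous 1D plume sits at x = vt; there the Gaussian factor is 1 and C_max = M/(n_e·A·√(4πDt)), where n_e·A is the pore area the mass is dissolved in.
√(4πDt) = √(4π × 0.173 × 571) = 35.23 m, so C_max = 0.627/(0.24 × 8.14 × 35.23) = 0.00911 kg/m³.

0.00911 kg/m³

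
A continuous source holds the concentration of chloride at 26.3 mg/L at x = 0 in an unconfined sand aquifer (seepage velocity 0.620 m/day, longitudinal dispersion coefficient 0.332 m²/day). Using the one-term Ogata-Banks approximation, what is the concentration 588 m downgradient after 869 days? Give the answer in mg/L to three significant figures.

0.532 mg/L

For a continuous step input, C/C₀ ≈ ½·erfc((x−vt)/(2√(Dt))).
vt = 0.620 × 869 = 538.78 m and 2√(Dt) = 2√(0.332 × 869) = 33.97 m.
Argument (x−vt)/(2√(Dt)) = (588 − 538.78)/33.97 = 1.449; ½·erfc(1.449) = 0.02022.
C = 26.3 × 0.02022 = 0.532 mg/L.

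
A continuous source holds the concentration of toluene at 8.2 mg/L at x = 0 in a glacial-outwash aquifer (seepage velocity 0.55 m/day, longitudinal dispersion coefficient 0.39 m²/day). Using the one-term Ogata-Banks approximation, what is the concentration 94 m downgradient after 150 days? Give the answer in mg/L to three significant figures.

1.18 mg/L

For a continuous step input, C/C₀ ≈ ½·erfc((x−vt)/(2√(Dt))).
vt = 0.55 × 150 = 82.5 m and 2√(Dt) = 2√(0.39 × 150) = 15.30 m.
Argument (x−vt)/(2√(Dt)) = (94 − 82.5)/15.30 = 0.7516; ½·erfc(0.7516) = 0.1439.
C = 8.2 × 0.1439 = 1.18 mg/L.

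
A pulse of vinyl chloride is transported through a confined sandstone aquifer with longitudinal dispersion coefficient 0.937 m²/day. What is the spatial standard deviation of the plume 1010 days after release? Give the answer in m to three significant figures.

43.5 m

Dispersive spreading gives a Gaussian with σ² = 2Dt; advection only shifts the center.
σ = √(2 × 0.937 × 1010) = 43.5 m.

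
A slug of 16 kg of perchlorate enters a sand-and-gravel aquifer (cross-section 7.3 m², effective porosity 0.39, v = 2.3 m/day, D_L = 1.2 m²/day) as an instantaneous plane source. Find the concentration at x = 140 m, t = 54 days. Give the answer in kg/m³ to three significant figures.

0.0752 kg/m³

For an instantaneous plane source, C(x,t) = M/(n_e·A·√(4πDt)) · exp(−(x−vt)²/(4Dt)), with n_e·A the pore (flow) area.
Plume center vt = 2.3 × 54 = 124.2 m, so the well at 140 m is 15.8 m downgradient of the peak.
√(4πDt) = 28.54 m, giving peak height M/(n_e·A·√(4πDt)) = 16/(0.39 × 7.3 × 28.54) = 0.1969 kg/m³.
(x−vt)²/(4Dt) = (15.8)²/(4 × 1.2 × 54) = 0.9631; exp(−0.9631) = 0.3817.
C = 0.1969 × 0.3817 = 0.0752 kg/m³.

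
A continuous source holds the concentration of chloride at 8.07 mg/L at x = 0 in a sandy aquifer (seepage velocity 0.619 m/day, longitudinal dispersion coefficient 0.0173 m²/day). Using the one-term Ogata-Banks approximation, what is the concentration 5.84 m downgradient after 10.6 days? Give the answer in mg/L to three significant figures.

For a continuous step input, C/C₀ ≈ ½·erfc((x−vt)/(2√(Dt))).
vt = 0.619 × 10.6 = 6.5614 m and 2√(Dt) = 2√(0.0173 × 10.6) = 0.8565 m.
Argument (x−vt)/(2√(Dt)) = (5.84 − 6.5614)/0.8565 = -0.8423; ½·erfc(-0.8423) = 0.8832.
C = 8.07 × 0.8832 = 7.13 mg/L.

7.13 mg/L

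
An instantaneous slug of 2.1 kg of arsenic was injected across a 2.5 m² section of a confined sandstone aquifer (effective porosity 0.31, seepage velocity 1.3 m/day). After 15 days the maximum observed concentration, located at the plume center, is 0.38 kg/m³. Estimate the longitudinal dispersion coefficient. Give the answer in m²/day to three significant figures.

0.270 m²/day

At the plume center C_max = M/(n_e·A·√(4πDt)), so D = M²/(4πt·(n_e·A·C_max)²).
n_e·A·C_max = 0.31 × 2.5 × 0.38 = 0.2945 kg/m.
D = 2.1²/(4π × 15 × 0.2945²) = 0.270 m²/day.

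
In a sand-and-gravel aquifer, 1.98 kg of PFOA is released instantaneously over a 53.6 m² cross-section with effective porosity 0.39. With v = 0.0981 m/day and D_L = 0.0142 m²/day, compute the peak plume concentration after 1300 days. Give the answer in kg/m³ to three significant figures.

The peak of an instantaneous 1D plume sits at x = vt; there the Gaussian factor is 1 and C_max = M/(n_e·A·√(4πDt)), where n_e·A is the pore area the mass is dissolved in.
√(4πDt) = √(4π × 0.0142 × 1300) = 15.23 m, so C_max = 1.98/(0.39 × 53.6 × 15.23) = 0.00622 kg/m³.

0.00622 kg/m³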